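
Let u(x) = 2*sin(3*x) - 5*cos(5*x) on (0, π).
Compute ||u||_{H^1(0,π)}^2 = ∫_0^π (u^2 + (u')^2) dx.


||u||_{H^1(0,π)}^2 = 345*π

u'(x) = 25*sin(5*x) + 6*cos(3*x).
Expand u² and (u')² and integrate term by term on (0, π), using: for integers n ≥ 1, ∫_0^π sin²(nx) dx = ∫_0^π cos²(nx) dx = π/2; for n ≠ n', ∫_0^π sin(nx)sin(n'x) dx = ∫_0^π cos(nx)cos(n'x) dx = 0; and by product-to-sum, ∫_0^π sin(nx)cos(n'x) dx = ½∫_0^π [sin((n+n')x) + sin((n−n')x)] dx, which is 0 when n+n' is even and 2n/(n²−n'²) when n+n' is odd (it need not vanish on (0, π)).
  u² squared terms: (-5)²·∫cos(5x)² dx = 25·π/2 = 25*π/2;  (2)²·∫sin(3x)² dx = 4·π/2 = 2*π.
  u² cross terms: 2·(-5)·(2)·∫cos(5x)·sin(3x) dx = -20·(0) = 0.
  So ∫_0^π u² dx = 25*π/2 + 2*π + 0 = 29*π/2.
  (u')² squared terms: (6)²·∫cos(3x)² dx = 36·π/2 = 18*π;  (25)²·∫sin(5x)² dx = 625·π/2 = 625*π/2.
  (u')² cross terms: 2·(6)·(25)·∫cos(3x)·sin(5x) dx = 300·(0) = 0.
  So ∫_0^π (u')² dx = 18*π + 625*π/2 + 0 = 661*π/2.
||u||_{H^1}^2 = (29*π/2) + (661*π/2) = 345*π.


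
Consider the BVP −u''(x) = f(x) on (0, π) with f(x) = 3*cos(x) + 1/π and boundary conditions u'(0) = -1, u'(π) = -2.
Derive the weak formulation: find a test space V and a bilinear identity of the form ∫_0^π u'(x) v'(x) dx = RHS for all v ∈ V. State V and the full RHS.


V = H^1(0, π) (v unrestricted at boundary; u is determined up to an additive constant); weak form: ∫_0^π u'v' dx = ∫_0^π (3*cos(x) + 1/π) v dx − 2·v(π) + v(0) for all v ∈ V.

Multiply both sides by a test function v and integrate from 0 to π:
  ∫_0^π −u''(x) v(x) dx = ∫_0^π f(x) v(x) dx.
Integrate the LHS by parts once:
  ∫_0^π −u'' v dx = −[u'(x) v(x)]_0^π + ∫_0^π u'(x) v'(x) dx.
Thus ∫_0^π u'(x) v'(x) dx = ∫_0^π f(x) v(x) dx + [u'(x) v(x)]_0^π.
Choose V so that boundary terms are either known or forced to vanish.
u has inhomogeneous Neumann u'(0) = -1, u'(π) = -2. [u' v]_0^π = (-2)·v(π) − (-1)·v(0) = − 2·v(π) + v(0). Take V = H^1(0, π); boundary term becomes part of RHS.
Weak formulation: find u (satisfying any essential BC) such that ∫_0^π u'(x) v'(x) dx = ∫_0^π f v dx − 2·v(π) + v(0) for all v ∈ V (Neumann data are natural BCs: they enter the RHS as boundary terms).
Substituting f(x) = 3*cos(x) + 1/π, the right-hand side is ∫_0^π (3*cos(x) + 1/π) v dx − 2·v(π) + v(0).
Compatibility check (pure Neumann): taking v ≡ 1 ∈ V gives 0 = ∫_0^π f dx + (-2) − (-1), i.e. ∫_0^π f dx must equal u'(0) − u'(π) = 1. Indeed ∫_0^π (3*cos(x) + 1/π) dx = 1, so the data are compatible. The solution is then unique only up to an additive constant (fix it e.g. by requiring ∫_0^π u dx = 0).


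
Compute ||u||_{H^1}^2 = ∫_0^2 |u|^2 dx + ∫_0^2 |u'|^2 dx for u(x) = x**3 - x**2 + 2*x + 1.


||u||_{H^1}^2 = 8458/105

The H^1 norm (squared) on an interval (0, L) is
  ||u||_{H^1}^2 = ∫_0^L u(x)^2 dx + ∫_0^L u'(x)^2 dx.
Compute u'(x) = 3*x**2 - 2*x + 2.
Then u(x)^2 = x**6 - 2*x**5 + 5*x**4 - 2*x**3 + 2*x**2 + 4*x + 1 and u'(x)^2 = 9*x**4 - 12*x**3 + 16*x**2 - 8*x + 4.
Integrate each monomial from 0 to 2 using ∫_0^2 c·x^n dx = c·2^(n+1)/(n+1):
  ∫_0^2 u(x)^2 dx = ∫_0^2 (x^6 - 2*x^5 + 5*x^4 - 2*x^3 + 2*x^2 + 4*x + 1) dx. Term by term:
    ∫_0^2 x^6 dx = 128/7;  ∫_0^2 -2*x^5 dx = -64/3;  ∫_0^2 5*x^4 dx = 32;
    ∫_0^2 -2*x^3 dx = -8;  ∫_0^2 2*x^2 dx = 16/3;  ∫_0^2 4*x dx = 8;
    ∫_0^2 1 dx = 2.
  Sum: 128/7 − 64/3 + 32 − 8 + 16/3 + 8 + 2 = 254/7.
  ∫_0^2 u'(x)^2 dx = ∫_0^2 (9*x^4 - 12*x^3 + 16*x^2 - 8*x + 4) dx. Term by term:
    ∫_0^2 9*x^4 dx = 288/5;  ∫_0^2 -12*x^3 dx = -48;  ∫_0^2 16*x^2 dx = 128/3;
    ∫_0^2 -8*x dx = -16;  ∫_0^2 4 dx = 8.
  Sum: 288/5 − 48 + 128/3 − 16 + 8 = 664/15.
Adding: ||u||_{H^1}^2 = 254/7 + 664/15 = 8458/105.


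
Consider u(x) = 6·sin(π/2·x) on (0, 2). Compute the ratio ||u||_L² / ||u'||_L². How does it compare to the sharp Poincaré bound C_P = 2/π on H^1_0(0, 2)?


||u||_L² / ||u'||_L² = 2/π = C_P.

u(x) = 6·sin(π/2·x), so u'(x) = 3*π*cos(π*x/2).
Writing u(x) = A·sin(kπx/L) with A = 6 and k = 1, use ∫_0^L sin²(kπx/L) dx = L/2 and ∫_0^L cos²(kπx/L) dx = L/2.
u² = 36·sin²(π/2·x) and (u')² = 9*π^2·cos²(π/2·x), and each of sin², cos² integrates to L/2 = 1 over (0, 2).
∫_0^2 u² dx = 36, so ||u||_L² = 6.
∫_0^2 (u')² dx = 9*π^2, so ||u'||_L² = 3*π.
Ratio ||u||_L² / ||u'||_L² = 2/π.
Sharp Poincaré constant on H^1_0(0, 2) is C_P = L/π = 2/π, achieved by sin(π/2·x).
This is the k = 1 eigenfunction (up to amplitude), so the ratio equals the sharp Poincaré constant exactly.


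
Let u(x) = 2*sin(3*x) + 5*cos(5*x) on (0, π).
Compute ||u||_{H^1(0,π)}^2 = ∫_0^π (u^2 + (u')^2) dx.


||u||_{H^1(0,π)}^2 = 345*π

u'(x) = -25*sin(5*x) + 6*cos(3*x).
Expand u² and (u')² and integrate term by term on (0, π), using: for integers n ≥ 1, ∫_0^π sin²(nx) dx = ∫_0^π cos²(nx) dx = π/2; for n ≠ n', ∫_0^π sin(nx)sin(n'x) dx = ∫_0^π cos(nx)cos(n'x) dx = 0; and by product-to-sum, ∫_0^π sin(nx)cos(n'x) dx = ½∫_0^π [sin((n+n')x) + sin((n−n')x)] dx, which is 0 when n+n' is even and 2n/(n²−n'²) when n+n' is odd (it need not vanish on (0, π)).
  u² squared terms: (2)²·∫sin(3x)² dx = 4·π/2 = 2*π;  (5)²·∫cos(5x)² dx = 25·π/2 = 25*π/2.
  u² cross terms: 2·(2)·(5)·∫sin(3x)·cos(5x) dx = 20·(0) = 0.
  So ∫_0^π u² dx = 2*π + 25*π/2 + 0 = 29*π/2.
  (u')² squared terms: (-25)²·∫sin(5x)² dx = 625·π/2 = 625*π/2;  (6)²·∫cos(3x)² dx = 36·π/2 = 18*π.
  (u')² cross terms: 2·(-25)·(6)·∫sin(5x)·cos(3x) dx = -300·(0) = 0.
  So ∫_0^π (u')² dx = 625*π/2 + 18*π + 0 = 661*π/2.
||u||_{H^1}^2 = (29*π/2) + (661*π/2) = 345*π.


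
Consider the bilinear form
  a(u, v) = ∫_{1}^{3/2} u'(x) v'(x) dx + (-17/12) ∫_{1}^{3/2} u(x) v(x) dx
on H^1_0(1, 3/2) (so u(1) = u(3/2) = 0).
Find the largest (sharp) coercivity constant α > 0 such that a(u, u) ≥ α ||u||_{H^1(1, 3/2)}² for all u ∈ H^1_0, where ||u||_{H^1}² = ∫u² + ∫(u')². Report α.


α = (-17 + 48*π^2)/(12*(1 + 4*π^2))

Coercivity of a(·,·) on H^1_0(1, 3/2) means a(u, u) ≥ α ||u||_{H^1}² for every u ∈ H^1_0.
The interval has length L = 1/2, and Poincaré/coercivity depend only on L. Here a(u, u) = ∫(u')² + (-17/12)·∫u².
Here c = -17/12 < 0 with |c| < (π/L)² = 4*π^2, so coercivity still holds. The condition a(u,u) ≥ α||u||_{H^1}² reads (1−α)∫(u')² ≥ (α−c)∫u². Any admissible α is ≤ 1 (rapidly oscillating u have ∫u²/∫(u')² → 0), and α = 1 would force 0 ≥ (1−c)∫u², impossible since c < 1; so 1−α > 0. By the sharp Poincaré inequality on H^1_0 of an interval of length L, ∫(u')² ≥ (π/L)²∫u² with equality for the first sine mode sin(π(x−x₀)/L) (x₀ the left endpoint), so the inequality holds for all u iff (1−α)(π/L)² ≥ α − c, i.e. α ≤ ((π/L)² + c)/((π/L)² + 1) = (1 + c(L/π)²)/(1 + (L/π)²). (Direct route, valid since c ≤ 0: Poincaré gives c∫u² ≥ c(L/π)²∫(u')², so a(u,u) ≥ (1 + c(L/π)²)∫(u')², while ||u||_{H^1}² ≤ (1 + (L/π)²)∫(u')²; dividing yields the same α.) With (π/L)² = 4*π^2 and c = -17/12, the largest admissible constant is α = ((π/L)² + c)/((π/L)² + 1).
Simplifying, α = (-17 + 48*π^2)/(12*(1 + 4*π^2)).


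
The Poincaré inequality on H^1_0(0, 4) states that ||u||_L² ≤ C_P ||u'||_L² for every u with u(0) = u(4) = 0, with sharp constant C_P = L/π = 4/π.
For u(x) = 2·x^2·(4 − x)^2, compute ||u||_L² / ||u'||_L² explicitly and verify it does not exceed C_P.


||u||_L² / ||u'||_L² = 2*sqrt(3)/3 < C_P = 4/π.

u(x) = 2·x^2·(4 − x)^2, so u'(x) = 8*x*(x - 4)*(x - 2).
u(x) = 2·x^2·(4 − x)^2 vanishes at x = 0 and x = 4, so u ∈ H^1_0(0, 4). Differentiate via the product rule and integrate the resulting polynomials term by term.
  ∫_0^4 u² dx = ∫_0^4 (4*x^8 - 64*x^7 + 384*x^6 - 1024*x^5 + 1024*x^4) dx. Term by term:
    ∫_0^4 4*x^8 dx = 1048576/9;  ∫_0^4 -64*x^7 dx = -524288;  ∫_0^4 384*x^6 dx = 6291456/7;
    ∫_0^4 -1024*x^5 dx = -2097152/3;  ∫_0^4 1024*x^4 dx = 1048576/5.
  Sum: 1048576/9 − 524288 + 6291456/7 − 2097152/3 + 1048576/5 = 524288/315.
  ∫_0^4 (u')² dx = ∫_0^4 (64*x^6 - 768*x^5 + 3328*x^4 - 6144*x^3 + 4096*x^2) dx. Term by term:
    ∫_0^4 64*x^6 dx = 1048576/7;  ∫_0^4 -768*x^5 dx = -524288;  ∫_0^4 3328*x^4 dx = 3407872/5;
    ∫_0^4 -6144*x^3 dx = -393216;  ∫_0^4 4096*x^2 dx = 262144/3.
  Sum: 1048576/7 − 524288 + 3407872/5 − 393216 + 262144/3 = 131072/105.
∫_0^4 u² dx = 524288/315, so ||u||_L² = 512*sqrt(70)/105.
∫_0^4 (u')² dx = 131072/105, so ||u'||_L² = 256*sqrt(210)/105.
Ratio ||u||_L² / ||u'||_L² = 2*sqrt(3)/3.
Sharp Poincaré constant on H^1_0(0, 4) is C_P = L/π = 4/π, achieved by sin(π/4·x).
A polynomial bump cannot attain the sharp Poincaré constant (only the first sine eigenfunction does), so the ratio is strictly less than C_P, consistent with ||u||_L² ≤ C_P ||u'||_L².


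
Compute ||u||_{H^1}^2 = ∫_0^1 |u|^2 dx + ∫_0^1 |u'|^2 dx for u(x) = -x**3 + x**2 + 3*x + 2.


||u||_{H^1}^2 = 4783/210

The H^1 norm (squared) on an interval (0, L) is
  ||u||_{H^1}^2 = ∫_0^L u(x)^2 dx + ∫_0^L u'(x)^2 dx.
Compute u'(x) = -3*x**2 + 2*x + 3.
Then u(x)^2 = x**6 - 2*x**5 - 5*x**4 + 2*x**3 + 13*x**2 + 12*x + 4 and u'(x)^2 = 9*x**4 - 12*x**3 - 14*x**2 + 12*x + 9.
Integrate each monomial from 0 to 1 using ∫_0^1 c·x^n dx = c·1^(n+1)/(n+1):
  ∫_0^1 u(x)^2 dx = ∫_0^1 (x^6 - 2*x^5 - 5*x^4 + 2*x^3 + 13*x^2 + 12*x + 4) dx. Term by term:
    ∫_0^1 x^6 dx = 1/7;  ∫_0^1 -2*x^5 dx = -1/3;  ∫_0^1 -5*x^4 dx = -1;
    ∫_0^1 2*x^3 dx = 1/2;  ∫_0^1 13*x^2 dx = 13/3;  ∫_0^1 12*x dx = 6;
    ∫_0^1 4 dx = 4.
  Sum: 1/7 − 1/3 − 1 + 1/2 + 13/3 + 6 + 4 = 191/14.
  ∫_0^1 u'(x)^2 dx = ∫_0^1 (9*x^4 - 12*x^3 - 14*x^2 + 12*x + 9) dx. Term by term:
    ∫_0^1 9*x^4 dx = 9/5;  ∫_0^1 -12*x^3 dx = -3;  ∫_0^1 -14*x^2 dx = -14/3;
    ∫_0^1 12*x dx = 6;  ∫_0^1 9 dx = 9.
  Sum: 9/5 − 3 − 14/3 + 6 + 9 = 137/15.
Adding: ||u||_{H^1}^2 = 191/14 + 137/15 = 4783/210.


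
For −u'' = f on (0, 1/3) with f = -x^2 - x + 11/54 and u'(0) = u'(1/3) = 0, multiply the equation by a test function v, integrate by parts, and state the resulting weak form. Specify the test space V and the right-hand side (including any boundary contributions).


V = H^1(0, 1/3) (no boundary constraint on v; u is determined up to an additive constant); weak form: ∫_0^1/3 u'v' dx = ∫_0^1/3 (-x^2 - x + 11/54) v dx for all v ∈ V.

Multiply both sides by a test function v and integrate from 0 to 1/3:
  ∫_0^1/3 −u''(x) v(x) dx = ∫_0^1/3 f(x) v(x) dx.
Integrate the LHS by parts once:
  ∫_0^1/3 −u'' v dx = −[u'(x) v(x)]_0^1/3 + ∫_0^1/3 u'(x) v'(x) dx.
Thus ∫_0^1/3 u'(x) v'(x) dx = ∫_0^1/3 f(x) v(x) dx + [u'(x) v(x)]_0^1/3.
Choose V so that boundary terms are either known or forced to vanish.
u has homogeneous Neumann: u'(0) = u'(1/3) = 0. So [u' v]_0^1/3 = 0·v(1/3) − 0·v(0) = 0 for any v; take V = H^1(0, 1/3).
Weak formulation: find u (satisfying any essential BC) such that ∫_0^1/3 u'(x) v'(x) dx = ∫_0^1/3 f v dx for all v ∈ V (homogeneous Neumann, so boundary terms vanish).
Substituting f(x) = -x^2 - x + 11/54, the right-hand side is ∫_0^1/3 (-x^2 - x + 11/54) v dx.
Compatibility check (pure Neumann): taking v ≡ 1 ∈ V gives 0 = ∫_0^1/3 f dx + (0) − (0), i.e. ∫_0^1/3 f dx must equal u'(0) − u'(1/3) = 0. Indeed ∫_0^1/3 (-x^2 - x + 11/54) dx = 0, so the data are compatible. The solution is then unique only up to an additive constant (fix it e.g. by requiring ∫_0^1/3 u dx = 0).


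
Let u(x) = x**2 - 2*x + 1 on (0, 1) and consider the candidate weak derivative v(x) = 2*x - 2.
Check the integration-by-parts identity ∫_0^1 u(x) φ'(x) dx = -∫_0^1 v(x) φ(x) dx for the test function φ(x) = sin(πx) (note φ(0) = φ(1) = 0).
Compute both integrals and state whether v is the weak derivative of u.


LHS = 2/π, RHS = 2/π. Yes, v = u' weakly.

u(x) = x**2 - 2*x + 1, classical derivative u'(x) = 2*x - 2.
φ(x) = sin(πx), so φ'(x) = π*cos(π*x).
Note φ(0) = φ(1) = 0, so the boundary term u·φ vanishes.
LHS = ∫_0^1 u(x) φ'(x) dx = ∫_0^1 (π*x^2*cos(π*x) - 2*π*x*cos(π*x) + π*cos(π*x)) dx. Term by term:
  ∫_0^1 π*cos(π*x) dx = 0;  ∫_0^1 π*x^2*cos(π*x) dx = -2/π;  ∫_0^1 -2*π*x*cos(π*x) dx = 4/π.
Sum: 0 − 2/π + 4/π = 2/π.
So LHS = 2/π.
∫_0^1 v(x) φ(x) dx = ∫_0^1 (2*x*sin(π*x) - 2*sin(π*x)) dx. Term by term:
  ∫_0^1 -2*sin(π*x) dx = -4/π;  ∫_0^1 2*x*sin(π*x) dx = 2/π.
Sum: -4/π + 2/π = -2/π.
So RHS = -∫_0^1 v(x) φ(x) dx = 2/π.
LHS = RHS, so the identity holds for this test φ.
Moreover u is smooth here and v(x) = u'(x) = 2*x - 2 pointwise, so the identity holds for every test function. Hence v is the weak derivative of u.


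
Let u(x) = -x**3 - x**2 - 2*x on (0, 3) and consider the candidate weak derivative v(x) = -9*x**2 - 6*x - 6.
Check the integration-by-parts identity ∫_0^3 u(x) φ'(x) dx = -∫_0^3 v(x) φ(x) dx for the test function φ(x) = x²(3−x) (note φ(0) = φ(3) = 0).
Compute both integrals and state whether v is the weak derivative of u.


LHS = 1107/10, RHS = 3321/10. No, v is not the weak derivative of u.

u(x) = -x**3 - x**2 - 2*x, classical derivative u'(x) = -3*x**2 - 2*x - 2.
φ(x) = x²(3−x), so φ'(x) = 3*x*(2 - x).
Note φ(0) = φ(3) = 0, so the boundary term u·φ vanishes.
LHS = ∫_0^3 u(x) φ'(x) dx = ∫_0^3 (3*x^5 - 3*x^4 - 12*x^2) dx. Term by term:
  ∫_0^3 3*x^5 dx = 729/2;  ∫_0^3 -3*x^4 dx = -729/5;  ∫_0^3 -12*x^2 dx = -108.
Sum: 729/2 − 729/5 − 108 = 1107/10.
So LHS = 1107/10.
∫_0^3 v(x) φ(x) dx = ∫_0^3 (9*x^5 - 21*x^4 - 12*x^3 - 18*x^2) dx. Term by term:
  ∫_0^3 9*x^5 dx = 2187/2;  ∫_0^3 -21*x^4 dx = -5103/5;  ∫_0^3 -12*x^3 dx = -243;
  ∫_0^3 -18*x^2 dx = -162.
Sum: 2187/2 − 5103/5 − 243 − 162 = -3321/10.
So RHS = -∫_0^3 v(x) φ(x) dx = 3321/10.
LHS − RHS = -1107/5 ≠ 0, so the identity fails.
(For a valid weak derivative the identity must hold for EVERY test function, in particular this one. The failure shows v is NOT the weak derivative of u.)
Correct weak derivative would be u'(x) = -3*x**2 - 2*x - 2.


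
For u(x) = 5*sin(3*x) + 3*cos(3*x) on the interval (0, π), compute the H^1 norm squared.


||u||_{H^1(0,π)}^2 = 170*π

u'(x) = -9*sin(3*x) + 15*cos(3*x).
Expand u² and (u')² and integrate term by term on (0, π), using: for integers n ≥ 1, ∫_0^π sin²(nx) dx = ∫_0^π cos²(nx) dx = π/2; for n ≠ n', ∫_0^π sin(nx)sin(n'x) dx = ∫_0^π cos(nx)cos(n'x) dx = 0; and by product-to-sum, ∫_0^π sin(nx)cos(n'x) dx = ½∫_0^π [sin((n+n')x) + sin((n−n')x)] dx, which is 0 when n+n' is even and 2n/(n²−n'²) when n+n' is odd (it need not vanish on (0, π)).
  u² squared terms: (3)²·∫cos(3x)² dx = 9·π/2 = 9*π/2;  (5)²·∫sin(3x)² dx = 25·π/2 = 25*π/2.
  u² cross terms: 2·(3)·(5)·∫cos(3x)·sin(3x) dx = 30·(0) = 0.
  So ∫_0^π u² dx = 9*π/2 + 25*π/2 + 0 = 17*π.
  (u')² squared terms: (-9)²·∫sin(3x)² dx = 81·π/2 = 81*π/2;  (15)²·∫cos(3x)² dx = 225·π/2 = 225*π/2.
  (u')² cross terms: 2·(-9)·(15)·∫sin(3x)·cos(3x) dx = -270·(0) = 0.
  So ∫_0^π (u')² dx = 81*π/2 + 225*π/2 + 0 = 153*π.
||u||_{H^1}^2 = (17*π) + (153*π) = 170*π.


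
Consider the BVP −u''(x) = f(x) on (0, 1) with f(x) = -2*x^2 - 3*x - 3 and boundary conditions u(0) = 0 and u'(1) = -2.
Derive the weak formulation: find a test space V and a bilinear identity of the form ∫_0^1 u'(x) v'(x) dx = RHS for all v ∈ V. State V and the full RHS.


V = {v ∈ H^1(0, 1) : v(0) = 0} (test functions vanish at x = 0 where u is specified); weak form: ∫_0^1 u'v' dx = ∫_0^1 (-2*x^2 - 3*x - 3) v dx − 2·v(1) for all v ∈ V.

Multiply both sides by a test function v and integrate from 0 to 1:
  ∫_0^1 −u''(x) v(x) dx = ∫_0^1 f(x) v(x) dx.
Integrate the LHS by parts once:
  ∫_0^1 −u'' v dx = −[u'(x) v(x)]_0^1 + ∫_0^1 u'(x) v'(x) dx.
Thus ∫_0^1 u'(x) v'(x) dx = ∫_0^1 f(x) v(x) dx + [u'(x) v(x)]_0^1.
Choose V so that boundary terms are either known or forced to vanish.
Mixed BC: u(0) = 0 (Dirichlet) and u'(1) = -2 (Neumann). Define V = {v ∈ H^1(0, 1) : v(0) = 0}. Then [u' v]_0^1 = u'(1)·v(1) − u'(0)·0 = − 2·v(1).
Weak formulation: find u (satisfying any essential BC) such that ∫_0^1 u'(x) v'(x) dx = ∫_0^1 f v dx − 2·v(1) for all v ∈ V (Dirichlet at 0 absorbed into V; Neumann datum at x = 1 contributes the boundary term).
Substituting f(x) = -2*x^2 - 3*x - 3, the right-hand side is ∫_0^1 (-2*x^2 - 3*x - 3) v dx − 2·v(1).


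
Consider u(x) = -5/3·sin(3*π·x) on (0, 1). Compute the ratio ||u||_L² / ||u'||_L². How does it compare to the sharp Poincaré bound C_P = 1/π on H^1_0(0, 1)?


||u||_L² / ||u'||_L² = 1/(3*π) < C_P = 1/π.

u(x) = -5/3·sin(3*π·x), so u'(x) = -5*π*cos(3*π*x).
Writing u(x) = A·sin(kπx/L) with A = -5/3 and k = 3, use ∫_0^L sin²(kπx/L) dx = L/2 and ∫_0^L cos²(kπx/L) dx = L/2.
u² = 25/9·sin²(3*π·x) and (u')² = 25*π^2·cos²(3*π·x), and each of sin², cos² integrates to L/2 = 1/2 over (0, 1).
∫_0^1 u² dx = 25/18, so ||u||_L² = 5*sqrt(2)/6.
∫_0^1 (u')² dx = 25*π^2/2, so ||u'||_L² = 5*sqrt(2)*π/2.
Ratio ||u||_L² / ||u'||_L² = 1/(3*π).
Sharp Poincaré constant on H^1_0(0, 1) is C_P = L/π = 1/π, achieved by sin(π·x).
This is the k = 3 harmonic; the ratio L/(kπ) is strictly less than C_P = L/π, consistent with the sharp inequality ||u||_L² ≤ C_P ||u'||_L².


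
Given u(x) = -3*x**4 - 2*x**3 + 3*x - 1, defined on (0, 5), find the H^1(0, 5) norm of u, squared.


||u||_{H^1}^2 = 63363275/14

The H^1 norm (squared) on an interval (0, L) is
  ||u||_{H^1}^2 = ∫_0^L u(x)^2 dx + ∫_0^L u'(x)^2 dx.
Compute u'(x) = -12*x**3 - 6*x**2 + 3.
Then u(x)^2 = 9*x**8 + 12*x**7 + 4*x**6 - 18*x**5 - 6*x**4 + 4*x**3 + 9*x**2 - 6*x + 1 and u'(x)^2 = 144*x**6 + 144*x**5 + 36*x**4 - 72*x**3 - 36*x**2 + 9.
Integrate each monomial from 0 to 5 using ∫_0^5 c·x^n dx = c·5^(n+1)/(n+1):
  ∫_0^5 u(x)^2 dx = ∫_0^5 (9*x^8 + 12*x^7 + 4*x^6 - 18*x^5 - 6*x^4 + 4*x^3 + 9*x^2 - 6*x + 1) dx. Term by term:
    ∫_0^5 9*x^8 dx = 1953125;  ∫_0^5 12*x^7 dx = 1171875/2;  ∫_0^5 4*x^6 dx = 312500/7;
    ∫_0^5 -18*x^5 dx = -46875;  ∫_0^5 -6*x^4 dx = -3750;  ∫_0^5 4*x^3 dx = 625;
    ∫_0^5 9*x^2 dx = 375;  ∫_0^5 -6*x dx = -75;  ∫_0^5 1 dx = 5.
  Sum: 1953125 + 1171875/2 + 312500/7 − 46875 − 3750 + 625 + 375 − 75 + 5 = 35476145/14.
  ∫_0^5 u'(x)^2 dx = ∫_0^5 (144*x^6 + 144*x^5 + 36*x^4 - 72*x^3 - 36*x^2 + 9) dx. Term by term:
    ∫_0^5 144*x^6 dx = 11250000/7;  ∫_0^5 144*x^5 dx = 375000;  ∫_0^5 36*x^4 dx = 22500;
    ∫_0^5 -72*x^3 dx = -11250;  ∫_0^5 -36*x^2 dx = -1500;  ∫_0^5 9 dx = 45.
  Sum: 11250000/7 + 375000 + 22500 − 11250 − 1500 + 45 = 13943565/7.
Adding: ||u||_{H^1}^2 = 35476145/14 + 13943565/7 = 63363275/14.


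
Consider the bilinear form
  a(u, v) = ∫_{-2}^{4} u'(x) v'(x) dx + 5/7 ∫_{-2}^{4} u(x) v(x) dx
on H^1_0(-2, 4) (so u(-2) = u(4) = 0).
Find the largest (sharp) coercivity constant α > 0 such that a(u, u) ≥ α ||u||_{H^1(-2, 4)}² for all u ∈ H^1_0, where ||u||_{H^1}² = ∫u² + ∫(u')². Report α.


α = (π^2 + 180/7)/(π^2 + 36)

Coercivity of a(·,·) on H^1_0(-2, 4) means a(u, u) ≥ α ||u||_{H^1}² for every u ∈ H^1_0.
The interval has length L = 6, and Poincaré/coercivity depend only on L. Here a(u, u) = ∫(u')² + (5/7)·∫u².
Here 0 < c = 5/7 < 1. The condition a(u,u) ≥ α||u||_{H^1}² reads (1−α)∫(u')² ≥ (α−c)∫u². Any admissible α is ≤ 1 (rapidly oscillating u have ∫u²/∫(u')² → 0), and α = 1 would force 0 ≥ (1−c)∫u², impossible since c < 1; so 1−α > 0. By the sharp Poincaré inequality on H^1_0 of an interval of length L, ∫(u')² ≥ (π/L)²∫u² with equality for the first sine mode sin(π(x−x₀)/L) (x₀ the left endpoint), so the inequality holds for all u iff (1−α)(π/L)² ≥ α − c, i.e. α ≤ ((π/L)² + c)/((π/L)² + 1) = (1 + c(L/π)²)/(1 + (L/π)²). With (π/L)² = π^2/36 and c = 5/7, the largest admissible constant is α = ((π/L)² + c)/((π/L)² + 1).
Simplifying, α = (π^2 + 180/7)/(π^2 + 36).


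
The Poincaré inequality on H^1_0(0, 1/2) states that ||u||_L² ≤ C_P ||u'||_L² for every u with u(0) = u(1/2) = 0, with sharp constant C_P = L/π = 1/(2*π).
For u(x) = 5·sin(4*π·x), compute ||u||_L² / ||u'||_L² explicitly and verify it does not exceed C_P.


||u||_L² / ||u'||_L² = 1/(4*π) < C_P = 1/(2*π).

u(x) = 5·sin(4*π·x), so u'(x) = 20*π*cos(4*π*x).
Writing u(x) = A·sin(kπx/L) with A = 5 and k = 2, use ∫_0^L sin²(kπx/L) dx = L/2 and ∫_0^L cos²(kπx/L) dx = L/2.
u² = 25·sin²(4*π·x) and (u')² = 400*π^2·cos²(4*π·x), and each of sin², cos² integrates to L/2 = 1/4 over (0, 1/2).
∫_0^1/2 u² dx = 25/4, so ||u||_L² = 5/2.
∫_0^1/2 (u')² dx = 100*π^2, so ||u'||_L² = 10*π.
Ratio ||u||_L² / ||u'||_L² = 1/(4*π).
Sharp Poincaré constant on H^1_0(0, 1/2) is C_P = L/π = 1/(2*π), achieved by sin(2*π·x).
This is the k = 2 harmonic; the ratio L/(kπ) is strictly less than C_P = L/π, consistent with the sharp inequality ||u||_L² ≤ C_P ||u'||_L².


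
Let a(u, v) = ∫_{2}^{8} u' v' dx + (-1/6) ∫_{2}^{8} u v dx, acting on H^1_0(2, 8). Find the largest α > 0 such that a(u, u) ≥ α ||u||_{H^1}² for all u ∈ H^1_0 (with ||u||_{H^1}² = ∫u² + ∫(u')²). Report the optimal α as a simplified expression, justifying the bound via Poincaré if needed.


α = (-6 + π^2)/(π^2 + 36)

Coercivity of a(·,·) on H^1_0(2, 8) means a(u, u) ≥ α ||u||_{H^1}² for every u ∈ H^1_0.
The interval has length L = 6, and Poincaré/coercivity depend only on L. Here a(u, u) = ∫(u')² + (-1/6)·∫u².
Here c = -1/6 < 0 with |c| < (π/L)² = π^2/36, so coercivity still holds. The condition a(u,u) ≥ α||u||_{H^1}² reads (1−α)∫(u')² ≥ (α−c)∫u². Any admissible α is ≤ 1 (rapidly oscillating u have ∫u²/∫(u')² → 0), and α = 1 would force 0 ≥ (1−c)∫u², impossible since c < 1; so 1−α > 0. By the sharp Poincaré inequality on H^1_0 of an interval of length L, ∫(u')² ≥ (π/L)²∫u² with equality for the first sine mode sin(π(x−x₀)/L) (x₀ the left endpoint), so the inequality holds for all u iff (1−α)(π/L)² ≥ α − c, i.e. α ≤ ((π/L)² + c)/((π/L)² + 1) = (1 + c(L/π)²)/(1 + (L/π)²). (Direct route, valid since c ≤ 0: Poincaré gives c∫u² ≥ c(L/π)²∫(u')², so a(u,u) ≥ (1 + c(L/π)²)∫(u')², while ||u||_{H^1}² ≤ (1 + (L/π)²)∫(u')²; dividing yields the same α.) With (π/L)² = π^2/36 and c = -1/6, the largest admissible constant is α = ((π/L)² + c)/((π/L)² + 1).
Simplifying, α = (-6 + π^2)/(π^2 + 36).


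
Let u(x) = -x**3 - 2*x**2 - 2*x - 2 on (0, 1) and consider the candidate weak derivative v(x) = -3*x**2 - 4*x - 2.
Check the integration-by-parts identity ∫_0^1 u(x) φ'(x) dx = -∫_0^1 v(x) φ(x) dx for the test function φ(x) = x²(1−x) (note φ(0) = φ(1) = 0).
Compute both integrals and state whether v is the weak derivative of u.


LHS = 7/15, RHS = 7/15. Yes, v = u' weakly.

u(x) = -x**3 - 2*x**2 - 2*x - 2, classical derivative u'(x) = -3*x**2 - 4*x - 2.
φ(x) = x²(1−x), so φ'(x) = x*(2 - 3*x).
Note φ(0) = φ(1) = 0, so the boundary term u·φ vanishes.
LHS = ∫_0^1 u(x) φ'(x) dx = ∫_0^1 (3*x^5 + 4*x^4 + 2*x^3 + 2*x^2 - 4*x) dx. Term by term:
  ∫_0^1 3*x^5 dx = 1/2;  ∫_0^1 4*x^4 dx = 4/5;  ∫_0^1 2*x^3 dx = 1/2;
  ∫_0^1 2*x^2 dx = 2/3;  ∫_0^1 -4*x dx = -2.
Sum: 1/2 + 4/5 + 1/2 + 2/3 − 2 = 7/15.
So LHS = 7/15.
∫_0^1 v(x) φ(x) dx = ∫_0^1 (3*x^5 + x^4 - 2*x^3 - 2*x^2) dx. Term by term:
  ∫_0^1 3*x^5 dx = 1/2;  ∫_0^1 x^4 dx = 1/5;  ∫_0^1 -2*x^3 dx = -1/2;
  ∫_0^1 -2*x^2 dx = -2/3.
Sum: 1/2 + 1/5 − 1/2 − 2/3 = -7/15.
So RHS = -∫_0^1 v(x) φ(x) dx = 7/15.
LHS = RHS, so the identity holds for this test φ.
Moreover u is smooth here and v(x) = u'(x) = -3*x**2 - 4*x - 2 pointwise, so the identity holds for every test function. Hence v is the weak derivative of u.


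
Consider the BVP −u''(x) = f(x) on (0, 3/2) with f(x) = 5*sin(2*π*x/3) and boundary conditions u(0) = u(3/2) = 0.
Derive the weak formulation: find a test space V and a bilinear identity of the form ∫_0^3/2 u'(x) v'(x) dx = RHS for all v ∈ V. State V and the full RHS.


V = H^1_0(0, 3/2) (so v(0) = v(3/2) = 0); weak form: ∫_0^3/2 u'v' dx = ∫_0^3/2 (5*sin(2*π*x/3)) v dx for all v ∈ V.

Multiply both sides by a test function v and integrate from 0 to 3/2:
  ∫_0^3/2 −u''(x) v(x) dx = ∫_0^3/2 f(x) v(x) dx.
Integrate the LHS by parts once:
  ∫_0^3/2 −u'' v dx = −[u'(x) v(x)]_0^3/2 + ∫_0^3/2 u'(x) v'(x) dx.
Thus ∫_0^3/2 u'(x) v'(x) dx = ∫_0^3/2 f(x) v(x) dx + [u'(x) v(x)]_0^3/2.
Choose V so that boundary terms are either known or forced to vanish.
u is Dirichlet: u(0) = u(3/2) = 0. Let V = H^1_0(0, 3/2); then v(0) = v(3/2) = 0, and [u' v]_0^3/2 = 0.
Weak formulation: find u (satisfying any essential BC) such that ∫_0^3/2 u'(x) v'(x) dx = ∫_0^3/2 f v dx for all v ∈ V.
Substituting f(x) = 5*sin(2*π*x/3), the right-hand side is ∫_0^3/2 (5*sin(2*π*x/3)) v dx.


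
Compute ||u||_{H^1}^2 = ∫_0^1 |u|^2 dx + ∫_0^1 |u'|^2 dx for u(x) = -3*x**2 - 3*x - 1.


||u||_{H^1}^2 = 543/10

The H^1 norm (squared) on an interval (0, L) is
  ||u||_{H^1}^2 = ∫_0^L u(x)^2 dx + ∫_0^L u'(x)^2 dx.
Compute u'(x) = -6*x - 3.
Then u(x)^2 = 9*x**4 + 18*x**3 + 15*x**2 + 6*x + 1 and u'(x)^2 = 36*x**2 + 36*x + 9.
Integrate each monomial from 0 to 1 using ∫_0^1 c·x^n dx = c·1^(n+1)/(n+1):
  ∫_0^1 u(x)^2 dx = ∫_0^1 (9*x^4 + 18*x^3 + 15*x^2 + 6*x + 1) dx. Term by term:
    ∫_0^1 9*x^4 dx = 9/5;  ∫_0^1 18*x^3 dx = 9/2;  ∫_0^1 15*x^2 dx = 5;
    ∫_0^1 6*x dx = 3;  ∫_0^1 1 dx = 1.
  Sum: 9/5 + 9/2 + 5 + 3 + 1 = 153/10.
  ∫_0^1 u'(x)^2 dx = ∫_0^1 (36*x^2 + 36*x + 9) dx. Term by term:
    ∫_0^1 36*x^2 dx = 12;  ∫_0^1 36*x dx = 18;  ∫_0^1 9 dx = 9.
  Sum: 12 + 18 + 9 = 39.
Adding: ||u||_{H^1}^2 = 153/10 + 39 = 543/10.


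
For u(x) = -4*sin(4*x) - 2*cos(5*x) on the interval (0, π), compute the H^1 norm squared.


||u||_{H^1(0,π)}^2 = -3328/9 + 188*π

u'(x) = 10*sin(5*x) - 16*cos(4*x).
Expand u² and (u')² and integrate term by term on (0, π), using: for integers n ≥ 1, ∫_0^π sin²(nx) dx = ∫_0^π cos²(nx) dx = π/2; for n ≠ n', ∫_0^π sin(nx)sin(n'x) dx = ∫_0^π cos(nx)cos(n'x) dx = 0; and by product-to-sum, ∫_0^π sin(nx)cos(n'x) dx = ½∫_0^π [sin((n+n')x) + sin((n−n')x)] dx, which is 0 when n+n' is even and 2n/(n²−n'²) when n+n' is odd (it need not vanish on (0, π)).
  u² squared terms: (-4)²·∫sin(4x)² dx = 16·π/2 = 8*π;  (-2)²·∫cos(5x)² dx = 4·π/2 = 2*π.
  u² cross terms: 2·(-4)·(-2)·∫sin(4x)·cos(5x) dx = 16·(-8/9) = -128/9.
  So ∫_0^π u² dx = 8*π + 2*π − 128/9 = -128/9 + 10*π.
  (u')² squared terms: (-16)²·∫cos(4x)² dx = 256·π/2 = 128*π;  (10)²·∫sin(5x)² dx = 100·π/2 = 50*π.
  (u')² cross terms: 2·(-16)·(10)·∫cos(4x)·sin(5x) dx = -320·(10/9) = -3200/9.
  So ∫_0^π (u')² dx = 128*π + 50*π − 3200/9 = -3200/9 + 178*π.
||u||_{H^1}^2 = (-128/9 + 10*π) + (-3200/9 + 178*π) = -3328/9 + 188*π.


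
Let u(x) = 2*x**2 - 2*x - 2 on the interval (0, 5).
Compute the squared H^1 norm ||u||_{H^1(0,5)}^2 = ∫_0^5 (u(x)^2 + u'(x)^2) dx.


||u||_{H^1}^2 = 1690

The H^1 norm (squared) on an interval (0, L) is
  ||u||_{H^1}^2 = ∫_0^L u(x)^2 dx + ∫_0^L u'(x)^2 dx.
Compute u'(x) = 4*x - 2.
Then u(x)^2 = 4*x**4 - 8*x**3 - 4*x**2 + 8*x + 4 and u'(x)^2 = 16*x**2 - 16*x + 4.
Integrate each monomial from 0 to 5 using ∫_0^5 c·x^n dx = c·5^(n+1)/(n+1):
  ∫_0^5 u(x)^2 dx = ∫_0^5 (4*x^4 - 8*x^3 - 4*x^2 + 8*x + 4) dx. Term by term:
    ∫_0^5 4*x^4 dx = 2500;  ∫_0^5 -8*x^3 dx = -1250;  ∫_0^5 -4*x^2 dx = -500/3;
    ∫_0^5 8*x dx = 100;  ∫_0^5 4 dx = 20.
  Sum: 2500 − 1250 − 500/3 + 100 + 20 = 3610/3.
  ∫_0^5 u'(x)^2 dx = ∫_0^5 (16*x^2 - 16*x + 4) dx. Term by term:
    ∫_0^5 16*x^2 dx = 2000/3;  ∫_0^5 -16*x dx = -200;  ∫_0^5 4 dx = 20.
  Sum: 2000/3 − 200 + 20 = 1460/3.
Adding: ||u||_{H^1}^2 = 3610/3 + 1460/3 = 1690.


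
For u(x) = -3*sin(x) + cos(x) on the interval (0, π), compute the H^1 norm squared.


||u||_{H^1(0,π)}^2 = 10*π

u'(x) = -sin(x) - 3*cos(x).
Expand u² and (u')² and integrate term by term on (0, π), using: for integers n ≥ 1, ∫_0^π sin²(nx) dx = ∫_0^π cos²(nx) dx = π/2; for n ≠ n', ∫_0^π sin(nx)sin(n'x) dx = ∫_0^π cos(nx)cos(n'x) dx = 0; and by product-to-sum, ∫_0^π sin(nx)cos(n'x) dx = ½∫_0^π [sin((n+n')x) + sin((n−n')x)] dx, which is 0 when n+n' is even and 2n/(n²−n'²) when n+n' is odd (it need not vanish on (0, π)).
  u² squared terms: (-3)²·∫sin(x)² dx = 9·π/2 = 9*π/2;  (1)²·∫cos(x)² dx = 1·π/2 = π/2.
  u² cross terms: 2·(-3)·(1)·∫sin(x)·cos(x) dx = -6·(0) = 0.
  So ∫_0^π u² dx = 9*π/2 + π/2 + 0 = 5*π.
  (u')² squared terms: (-1)²·∫sin(x)² dx = 1·π/2 = π/2;  (-3)²·∫cos(x)² dx = 9·π/2 = 9*π/2.
  (u')² cross terms: 2·(-1)·(-3)·∫sin(x)·cos(x) dx = 6·(0) = 0.
  So ∫_0^π (u')² dx = π/2 + 9*π/2 + 0 = 5*π.
||u||_{H^1}^2 = (5*π) + (5*π) = 10*π.


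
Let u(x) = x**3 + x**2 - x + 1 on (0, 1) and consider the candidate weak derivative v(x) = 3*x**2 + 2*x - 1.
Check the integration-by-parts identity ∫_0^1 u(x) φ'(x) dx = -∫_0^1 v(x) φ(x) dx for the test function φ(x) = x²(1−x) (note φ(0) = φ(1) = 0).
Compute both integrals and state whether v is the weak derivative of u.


LHS = -7/60, RHS = -7/60. Yes, v = u' weakly.

u(x) = x**3 + x**2 - x + 1, classical derivative u'(x) = 3*x**2 + 2*x - 1.
φ(x) = x²(1−x), so φ'(x) = x*(2 - 3*x).
Note φ(0) = φ(1) = 0, so the boundary term u·φ vanishes.
LHS = ∫_0^1 u(x) φ'(x) dx = ∫_0^1 (-3*x^5 - x^4 + 5*x^3 - 5*x^2 + 2*x) dx. Term by term:
  ∫_0^1 -3*x^5 dx = -1/2;  ∫_0^1 -x^4 dx = -1/5;  ∫_0^1 5*x^3 dx = 5/4;
  ∫_0^1 -5*x^2 dx = -5/3;  ∫_0^1 2*x dx = 1.
Sum: -1/2 − 1/5 + 5/4 − 5/3 + 1 = -7/60.
So LHS = -7/60.
∫_0^1 v(x) φ(x) dx = ∫_0^1 (-3*x^5 + x^4 + 3*x^3 - x^2) dx. Term by term:
  ∫_0^1 -3*x^5 dx = -1/2;  ∫_0^1 x^4 dx = 1/5;  ∫_0^1 3*x^3 dx = 3/4;
  ∫_0^1 -x^2 dx = -1/3.
Sum: -1/2 + 1/5 + 3/4 − 1/3 = 7/60.
So RHS = -∫_0^1 v(x) φ(x) dx = -7/60.
LHS = RHS, so the identity holds for this test φ.
Moreover u is smooth here and v(x) = u'(x) = 3*x**2 + 2*x - 1 pointwise, so the identity holds for every test function. Hence v is the weak derivative of u.


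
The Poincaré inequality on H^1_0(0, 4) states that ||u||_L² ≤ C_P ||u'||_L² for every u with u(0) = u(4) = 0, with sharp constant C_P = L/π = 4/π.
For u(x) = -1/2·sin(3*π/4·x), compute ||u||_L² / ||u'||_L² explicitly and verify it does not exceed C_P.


||u||_L² / ||u'||_L² = 4/(3*π) < C_P = 4/π.

u(x) = -1/2·sin(3*π/4·x), so u'(x) = -3*π*cos(3*π*x/4)/8.
Writing u(x) = A·sin(kπx/L) with A = -1/2 and k = 3, use ∫_0^L sin²(kπx/L) dx = L/2 and ∫_0^L cos²(kπx/L) dx = L/2.
u² = 1/4·sin²(3*π/4·x) and (u')² = 9*π^2/64·cos²(3*π/4·x), and each of sin², cos² integrates to L/2 = 2 over (0, 4).
∫_0^4 u² dx = 1/2, so ||u||_L² = sqrt(2)/2.
∫_0^4 (u')² dx = 9*π^2/32, so ||u'||_L² = 3*sqrt(2)*π/8.
Ratio ||u||_L² / ||u'||_L² = 4/(3*π).
Sharp Poincaré constant on H^1_0(0, 4) is C_P = L/π = 4/π, achieved by sin(π/4·x).
This is the k = 3 harmonic; the ratio L/(kπ) is strictly less than C_P = L/π, consistent with the sharp inequality ||u||_L² ≤ C_P ||u'||_L².


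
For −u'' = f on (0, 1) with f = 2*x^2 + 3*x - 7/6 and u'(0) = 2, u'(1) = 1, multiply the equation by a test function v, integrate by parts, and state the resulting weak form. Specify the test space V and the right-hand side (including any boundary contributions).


V = H^1(0, 1) (v unrestricted at boundary; u is determined up to an additive constant); weak form: ∫_0^1 u'v' dx = ∫_0^1 (2*x^2 + 3*x - 7/6) v dx + v(1) − 2·v(0) for all v ∈ V.

Multiply both sides by a test function v and integrate from 0 to 1:
  ∫_0^1 −u''(x) v(x) dx = ∫_0^1 f(x) v(x) dx.
Integrate the LHS by parts once:
  ∫_0^1 −u'' v dx = −[u'(x) v(x)]_0^1 + ∫_0^1 u'(x) v'(x) dx.
Thus ∫_0^1 u'(x) v'(x) dx = ∫_0^1 f(x) v(x) dx + [u'(x) v(x)]_0^1.
Choose V so that boundary terms are either known or forced to vanish.
u has inhomogeneous Neumann u'(0) = 2, u'(1) = 1. [u' v]_0^1 = (1)·v(1) − (2)·v(0) = v(1) − 2·v(0). Take V = H^1(0, 1); boundary term becomes part of RHS.
Weak formulation: find u (satisfying any essential BC) such that ∫_0^1 u'(x) v'(x) dx = ∫_0^1 f v dx + v(1) − 2·v(0) for all v ∈ V (Neumann data are natural BCs: they enter the RHS as boundary terms).
Substituting f(x) = 2*x^2 + 3*x - 7/6, the right-hand side is ∫_0^1 (2*x^2 + 3*x - 7/6) v dx + v(1) − 2·v(0).
Compatibility check (pure Neumann): taking v ≡ 1 ∈ V gives 0 = ∫_0^1 f dx + (1) − (2), i.e. ∫_0^1 f dx must equal u'(0) − u'(1) = 1. Indeed ∫_0^1 (2*x^2 + 3*x - 7/6) dx = 1, so the data are compatible. The solution is then unique only up to an additive constant (fix it e.g. by requiring ∫_0^1 u dx = 0).


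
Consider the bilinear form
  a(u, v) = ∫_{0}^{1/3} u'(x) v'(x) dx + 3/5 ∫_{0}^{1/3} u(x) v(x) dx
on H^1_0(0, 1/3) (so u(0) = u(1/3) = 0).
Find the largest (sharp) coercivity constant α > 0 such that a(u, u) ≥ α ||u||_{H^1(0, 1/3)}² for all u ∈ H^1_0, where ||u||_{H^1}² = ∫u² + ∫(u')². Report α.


α = 3*(1 + 15*π^2)/(5*(1 + 9*π^2))

Coercivity of a(·,·) on H^1_0(0, 1/3) means a(u, u) ≥ α ||u||_{H^1}² for every u ∈ H^1_0.
The interval has length L = 1/3, and Poincaré/coercivity depend only on L. Here a(u, u) = ∫(u')² + (3/5)·∫u².
Here 0 < c = 3/5 < 1. The condition a(u,u) ≥ α||u||_{H^1}² reads (1−α)∫(u')² ≥ (α−c)∫u². Any admissible α is ≤ 1 (rapidly oscillating u have ∫u²/∫(u')² → 0), and α = 1 would force 0 ≥ (1−c)∫u², impossible since c < 1; so 1−α > 0. By the sharp Poincaré inequality on H^1_0 of an interval of length L, ∫(u')² ≥ (π/L)²∫u² with equality for the first sine mode sin(π(x−x₀)/L) (x₀ the left endpoint), so the inequality holds for all u iff (1−α)(π/L)² ≥ α − c, i.e. α ≤ ((π/L)² + c)/((π/L)² + 1) = (1 + c(L/π)²)/(1 + (L/π)²). With (π/L)² = 9*π^2 and c = 3/5, the largest admissible constant is α = ((π/L)² + c)/((π/L)² + 1).
Simplifying, α = 3*(1 + 15*π^2)/(5*(1 + 9*π^2)).


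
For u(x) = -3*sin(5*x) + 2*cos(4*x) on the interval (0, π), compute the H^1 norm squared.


||u||_{H^1(0,π)}^2 = -680/3 + 151*π

u'(x) = -8*sin(4*x) - 15*cos(5*x).
Expand u² and (u')² and integrate term by term on (0, π), using: for integers n ≥ 1, ∫_0^π sin²(nx) dx = ∫_0^π cos²(nx) dx = π/2; for n ≠ n', ∫_0^π sin(nx)sin(n'x) dx = ∫_0^π cos(nx)cos(n'x) dx = 0; and by product-to-sum, ∫_0^π sin(nx)cos(n'x) dx = ½∫_0^π [sin((n+n')x) + sin((n−n')x)] dx, which is 0 when n+n' is even and 2n/(n²−n'²) when n+n' is odd (it need not vanish on (0, π)).
  u² squared terms: (-3)²·∫sin(5x)² dx = 9·π/2 = 9*π/2;  (2)²·∫cos(4x)² dx = 4·π/2 = 2*π.
  u² cross terms: 2·(-3)·(2)·∫sin(5x)·cos(4x) dx = -12·(10/9) = -40/3.
  So ∫_0^π u² dx = 9*π/2 + 2*π − 40/3 = -40/3 + 13*π/2.
  (u')² squared terms: (-15)²·∫cos(5x)² dx = 225·π/2 = 225*π/2;  (-8)²·∫sin(4x)² dx = 64·π/2 = 32*π.
  (u')² cross terms: 2·(-15)·(-8)·∫cos(5x)·sin(4x) dx = 240·(-8/9) = -640/3.
  So ∫_0^π (u')² dx = 225*π/2 + 32*π − 640/3 = -640/3 + 289*π/2.
||u||_{H^1}^2 = (-40/3 + 13*π/2) + (-640/3 + 289*π/2) = -680/3 + 151*π.


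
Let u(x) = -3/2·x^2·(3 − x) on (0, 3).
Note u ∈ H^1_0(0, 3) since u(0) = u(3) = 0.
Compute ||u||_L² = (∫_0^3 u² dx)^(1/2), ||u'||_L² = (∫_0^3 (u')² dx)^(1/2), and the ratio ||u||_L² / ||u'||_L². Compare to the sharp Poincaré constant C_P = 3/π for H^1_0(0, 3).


||u||_L² / ||u'||_L² = 3*sqrt(14)/14 < C_P = 3/π.

u(x) = -3/2·x^2·(3 − x), so u'(x) = 9*x*(x - 2)/2.
u(x) = -3/2·x^2·(3 − x) vanishes at x = 0 and x = 3, so u ∈ H^1_0(0, 3). Differentiate via the product rule and integrate the resulting polynomials term by term.
  ∫_0^3 u² dx = ∫_0^3 (9*x^6/4 - 27*x^5/2 + 81*x^4/4) dx. Term by term:
    ∫_0^3 9*x^6/4 dx = 19683/28;  ∫_0^3 -27*x^5/2 dx = -6561/4;  ∫_0^3 81*x^4/4 dx = 19683/20.
  Sum: 19683/28 − 6561/4 + 19683/20 = 6561/140.
  ∫_0^3 (u')² dx = ∫_0^3 (81*x^4/4 - 81*x^3 + 81*x^2) dx. Term by term:
    ∫_0^3 81*x^4/4 dx = 19683/20;  ∫_0^3 -81*x^3 dx = -6561/4;  ∫_0^3 81*x^2 dx = 729.
  Sum: 19683/20 − 6561/4 + 729 = 729/10.
∫_0^3 u² dx = 6561/140, so ||u||_L² = 81*sqrt(35)/70.
∫_0^3 (u')² dx = 729/10, so ||u'||_L² = 27*sqrt(10)/10.
Ratio ||u||_L² / ||u'||_L² = 3*sqrt(14)/14.
Sharp Poincaré constant on H^1_0(0, 3) is C_P = L/π = 3/π, achieved by sin(π/3·x).
A polynomial bump cannot attain the sharp Poincaré constant (only the first sine eigenfunction does), so the ratio is strictly less than C_P, consistent with ||u||_L² ≤ C_P ||u'||_L².


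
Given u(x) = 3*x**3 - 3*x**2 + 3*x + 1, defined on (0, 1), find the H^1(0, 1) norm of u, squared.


||u||_{H^1}^2 = 556/35

The H^1 norm (squared) on an interval (0, L) is
  ||u||_{H^1}^2 = ∫_0^L u(x)^2 dx + ∫_0^L u'(x)^2 dx.
Compute u'(x) = 9*x**2 - 6*x + 3.
Then u(x)^2 = 9*x**6 - 18*x**5 + 27*x**4 - 12*x**3 + 3*x**2 + 6*x + 1 and u'(x)^2 = 81*x**4 - 108*x**3 + 90*x**2 - 36*x + 9.
Integrate each monomial from 0 to 1 using ∫_0^1 c·x^n dx = c·1^(n+1)/(n+1):
  ∫_0^1 u(x)^2 dx = ∫_0^1 (9*x^6 - 18*x^5 + 27*x^4 - 12*x^3 + 3*x^2 + 6*x + 1) dx. Term by term:
    ∫_0^1 9*x^6 dx = 9/7;  ∫_0^1 -18*x^5 dx = -3;  ∫_0^1 27*x^4 dx = 27/5;
    ∫_0^1 -12*x^3 dx = -3;  ∫_0^1 3*x^2 dx = 1;  ∫_0^1 6*x dx = 3;
    ∫_0^1 1 dx = 1.
  Sum: 9/7 − 3 + 27/5 − 3 + 1 + 3 + 1 = 199/35.
  ∫_0^1 u'(x)^2 dx = ∫_0^1 (81*x^4 - 108*x^3 + 90*x^2 - 36*x + 9) dx. Term by term:
    ∫_0^1 81*x^4 dx = 81/5;  ∫_0^1 -108*x^3 dx = -27;  ∫_0^1 90*x^2 dx = 30;
    ∫_0^1 -36*x dx = -18;  ∫_0^1 9 dx = 9.
  Sum: 81/5 − 27 + 30 − 18 + 9 = 51/5.
Adding: ||u||_{H^1}^2 = 199/35 + 51/5 = 556/35.


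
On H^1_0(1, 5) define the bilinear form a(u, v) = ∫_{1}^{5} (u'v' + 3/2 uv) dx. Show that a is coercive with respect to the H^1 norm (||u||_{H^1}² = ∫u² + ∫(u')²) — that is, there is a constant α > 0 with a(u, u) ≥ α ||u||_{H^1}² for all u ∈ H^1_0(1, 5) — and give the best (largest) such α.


α = 1

Coercivity of a(·,·) on H^1_0(1, 5) means a(u, u) ≥ α ||u||_{H^1}² for every u ∈ H^1_0.
The interval has length L = 4, and Poincaré/coercivity depend only on L. Here a(u, u) = ∫(u')² + (3/2)·∫u².
Here c = 3/2 ≥ 1, so a(u,u) = ∫(u')² + c∫u² ≥ ∫(u')² + ∫u² = ||u||_{H^1}², i.e. α = 1 works. No larger α is possible: a(u,u) ≥ α||u||_{H^1}² means (1−α)∫(u')² ≥ (α−c)∫u², and for the modes u_n = sin(nπ(x−x₀)/L) (x₀ the left endpoint) one has ∫u_n²/∫(u_n')² = (L/(nπ))² → 0, so a(u_n,u_n)/||u_n||_{H^1}² → 1. Hence the optimal constant is α = 1.
Therefore α = 1.


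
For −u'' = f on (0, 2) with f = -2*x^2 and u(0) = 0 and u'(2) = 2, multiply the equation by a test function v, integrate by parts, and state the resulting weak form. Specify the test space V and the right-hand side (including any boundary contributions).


V = {v ∈ H^1(0, 2) : v(0) = 0} (test functions vanish at x = 0 where u is specified); weak form: ∫_0^2 u'v' dx = ∫_0^2 (-2*x^2) v dx + 2·v(2) for all v ∈ V.

Multiply both sides by a test function v and integrate from 0 to 2:
  ∫_0^2 −u''(x) v(x) dx = ∫_0^2 f(x) v(x) dx.
Integrate the LHS by parts once:
  ∫_0^2 −u'' v dx = −[u'(x) v(x)]_0^2 + ∫_0^2 u'(x) v'(x) dx.
Thus ∫_0^2 u'(x) v'(x) dx = ∫_0^2 f(x) v(x) dx + [u'(x) v(x)]_0^2.
Choose V so that boundary terms are either known or forced to vanish.
Mixed BC: u(0) = 0 (Dirichlet) and u'(2) = 2 (Neumann). Define V = {v ∈ H^1(0, 2) : v(0) = 0}. Then [u' v]_0^2 = u'(2)·v(2) − u'(0)·0 = 2·v(2).
Weak formulation: find u (satisfying any essential BC) such that ∫_0^2 u'(x) v'(x) dx = ∫_0^2 f v dx + 2·v(2) for all v ∈ V (Dirichlet at 0 absorbed into V; Neumann datum at x = 2 contributes the boundary term).
Substituting f(x) = -2*x^2, the right-hand side is ∫_0^2 (-2*x^2) v dx + 2·v(2).
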